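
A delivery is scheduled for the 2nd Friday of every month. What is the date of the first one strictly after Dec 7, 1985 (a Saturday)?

Dec 13, 1985

Dec 1985 starts on a Sunday; its first Friday is the 6th, so the 2nd Friday is the 13th — Dec 13, 1985.
Dec 13, 1985 is after Dec 7, 1985, so that is the next one.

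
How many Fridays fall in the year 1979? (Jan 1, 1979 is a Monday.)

Jan 1, 1979 is a Monday; the first Friday on or after it is Jan 5, 1979 (4 days later).
From Jan 5, 1979 to Dec 31, 1979: 26 + 28 + 31 + 30 + 31 + 30 + 31 + 31 + 30 + 31 + 30 + 31 = 360 days (rest of Jan, Feb, Mar, Apr, May, Jun, Jul, Aug, Sep, Oct, Nov, Dec).
360 ÷ 7 = 51 full weeks with remainder 3, so 51 more Fridays after the first → 52.

52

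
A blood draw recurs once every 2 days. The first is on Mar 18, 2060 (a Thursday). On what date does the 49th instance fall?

Jun 22, 2060

The 49th occurrence is 48 intervals after the first: 48 × 2 = 96 days after Mar 18, 2060.
Mar has 31 days — 13 days to the end of Mar leaves 83.
Apr has 30 days (53 left).
May has 31 days (22 left).
22 days into Jun → Jun 22, 2060.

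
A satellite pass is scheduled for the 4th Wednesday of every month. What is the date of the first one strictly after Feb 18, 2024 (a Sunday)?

Feb 2024 starts on a Thursday; its first Wednesday is the 7th, so the 4th Wednesday is the 28th — Feb 28, 2024.
Feb 28, 2024 is after Feb 18, 2024, so that is the next one.

Feb 28, 2024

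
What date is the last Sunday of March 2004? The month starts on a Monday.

March 28, 2004

March 2004 begins on a Monday, so the first Sunday is March 7 (6 days later).
March 2004 has 31 days. Adding weeks: 7, 14, 21, 28 — the last one ≤ 31 is the 28th.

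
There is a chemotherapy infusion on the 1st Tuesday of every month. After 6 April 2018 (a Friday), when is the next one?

April 2018 starts on a Sunday, so its 1st Tuesday is 3 April 2018 (2 days in).
That is not after 6 April 2018, so look at May 2018.
May 2018 starts on a Tuesday, so its 1st Tuesday is 1 May 2018.

1 May 2018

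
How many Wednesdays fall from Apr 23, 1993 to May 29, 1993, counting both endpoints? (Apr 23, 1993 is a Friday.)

Apr 23, 1993 is a Friday; the first Wednesday on or after it is Apr 28, 1993 (5 days later).
From Apr 28, 1993 to May 29, 1993: 2 + 29 = 31 days (rest of Apr, May).
31 ÷ 7 = 4 full weeks with remainder 3, so 4 more Wednesdays after the first → 5.

5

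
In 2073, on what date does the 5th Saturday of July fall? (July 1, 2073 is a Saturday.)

29 July 2073

July 2073 begins on a Saturday, so the first Saturday is July 1.
The 5th Saturday is 4 weeks later: 1 + 28 = 29.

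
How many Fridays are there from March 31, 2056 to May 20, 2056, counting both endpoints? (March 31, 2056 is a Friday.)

March 31, 2056 is a Friday; the first Friday on or after it is March 31, 2056.
From March 31, 2056 to May 20, 2056: 0 + 30 + 20 = 50 days (rest of March, April, May).
50 ÷ 7 = 7 full weeks with remainder 1, so 7 more Fridays after the first → 8.

8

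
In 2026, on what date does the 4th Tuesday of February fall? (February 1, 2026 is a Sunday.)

February 2026 begins on a Sunday, so the first Tuesday is February 3 (2 days later).
The 4th Tuesday is 3 weeks later: 3 + 21 = 24.

24 February 2026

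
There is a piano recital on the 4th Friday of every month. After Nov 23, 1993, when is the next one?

Nov 1993 starts on a Monday; its first Friday is the 5th, so the 4th Friday is the 26th — Nov 26, 1993.
Nov 26, 1993 is after Nov 23, 1993, so that is the next one.

Nov 26, 1993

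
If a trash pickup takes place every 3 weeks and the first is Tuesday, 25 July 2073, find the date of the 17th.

26 June 2074

The 17th occurrence is 16 intervals after the first: 16 × 21 = 336 days after 25 July 2073.
July has 31 days — 6 days to the end of July leaves 330.
August has 31 days (299 left).
September has 30 days (269 left).
October has 31 days (238 left).
November has 30 days (208 left).
December has 31 days (177 left).
January has 31 days (146 left).
February has 28 days (118 left).
March has 31 days (87 left).
April has 30 days (57 left).
May has 31 days (26 left).
26 days into June → 26 June 2074.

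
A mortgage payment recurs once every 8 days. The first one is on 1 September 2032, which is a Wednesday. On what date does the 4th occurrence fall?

The 4th occurrence is 3 intervals after the first: 3 × 8 = 24 days after 1 September 2032.
24 days later is 25 September 2032.

25 September 2032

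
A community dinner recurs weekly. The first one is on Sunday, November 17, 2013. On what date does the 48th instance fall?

October 12, 2014

The 48th occurrence is 47 intervals after the first: 47 × 7 = 329 days after November 17, 2013.
November has 30 days — 13 days to the end of November leaves 316.
December has 31 days (285 left).
January has 31 days (254 left).
February has 28 days (226 left).
March has 31 days (195 left).
April has 30 days (165 left).
May has 31 days (134 left).
June has 30 days (104 left).
July has 31 days (73 left).
August has 31 days (42 left).
September has 30 days (12 left).
12 days into October → October 12, 2014.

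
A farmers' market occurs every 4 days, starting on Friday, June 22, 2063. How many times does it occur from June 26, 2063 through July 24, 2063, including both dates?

Occurrences land 4·i days after June 22, 2063 for i = 0, 1, 2, …
June 26, 2063 is 4 days after the start; 4 ÷ 4 = 1 remainder 0. First occurrence in the window: #2 on June 26, 2063 (1×4 = 4 days in).
July 24, 2063 is 32 days after the start; 32 ÷ 4 = 8 remainder 0. Last occurrence in the window: #9 on July 24, 2063.
Occurrences #2 through #9: 8 in total.

8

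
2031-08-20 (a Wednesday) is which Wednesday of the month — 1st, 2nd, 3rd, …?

Day 20 falls in week ⌈20/7⌉ of the month.
Days 1–7 hold the 1st Wednesday, 8–14 the 2nd, 15–21 the 3rd, 22–28 the 4th, 29–31 the 5th.
20 is in the range for the 3rd.

3rd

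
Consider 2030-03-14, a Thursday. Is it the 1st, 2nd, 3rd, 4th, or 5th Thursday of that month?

2nd

Day 14 falls in week ⌈14/7⌉ of the month.
Days 1–7 hold the 1st Thursday, 8–14 the 2nd, 15–21 the 3rd, 22–28 the 4th, 29–31 the 5th.
14 is in the range for the 2nd.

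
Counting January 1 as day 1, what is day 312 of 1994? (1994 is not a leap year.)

November 8, 1994

January has 31 days (312 − 31 = 281 remain).
February has 28 days (281 − 28 = 253 remain).
March has 31 days (253 − 31 = 222 remain).
April has 30 days (222 − 30 = 192 remain).
May has 31 days (192 − 31 = 161 remain).
June has 30 days (161 − 30 = 131 remain).
July has 31 days (131 − 31 = 100 remain).
August has 31 days (100 − 31 = 69 remain).
September has 30 days (69 − 30 = 39 remain).
October has 31 days (39 − 31 = 8 remain).
8 into November → November 8.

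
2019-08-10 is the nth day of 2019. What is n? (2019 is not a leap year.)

222

Days in months before August: 31 + 28 + 31 + 30 + 31 + 30 + 31 = 212.
Plus 10 days into August → day 222.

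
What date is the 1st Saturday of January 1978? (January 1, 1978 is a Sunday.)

January 1978 begins on a Sunday, so the first Saturday is January 7 (6 days later).

1978-01-07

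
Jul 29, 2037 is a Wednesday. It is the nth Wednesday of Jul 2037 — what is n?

5th

Day 29 falls in week ⌈29/7⌉ of the month.
Days 1–7 hold the 1st Wednesday, 8–14 the 2nd, 15–21 the 3rd, 22–28 the 4th, 29–31 the 5th.
29 is in the range for the 5th.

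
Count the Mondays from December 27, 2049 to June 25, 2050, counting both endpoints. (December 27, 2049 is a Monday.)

December 27, 2049 is a Monday; the first Monday on or after it is December 27, 2049.
From December 27, 2049 to June 25, 2050: 4 + 31 + 28 + 31 + 30 + 31 + 25 = 180 days (rest of December, January, February, March, April, May, June).
180 ÷ 7 = 25 full weeks with remainder 5, so 25 more Mondays after the first → 26.

26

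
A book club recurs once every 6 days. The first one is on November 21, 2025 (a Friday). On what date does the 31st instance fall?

May 20, 2026

The 31st occurrence is 30 intervals after the first: 30 × 6 = 180 days after November 21, 2025.
November has 30 days — 9 days to the end of November leaves 171.
December has 31 days (140 left).
January has 31 days (109 left).
February has 28 days (81 left).
March has 31 days (50 left).
April has 30 days (20 left).
20 days into May → May 20, 2026.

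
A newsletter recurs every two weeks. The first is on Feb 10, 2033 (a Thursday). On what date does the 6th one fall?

The 6th occurrence is 5 intervals after the first: 5 × 14 = 70 days after Feb 10, 2033.
Feb has 28 days — 18 days to the end of Feb leaves 52.
Mar has 31 days (21 left).
21 days into Apr → Apr 21, 2033.

Apr 21, 2033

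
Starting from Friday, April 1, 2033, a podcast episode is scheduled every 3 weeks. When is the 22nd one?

The 22nd occurrence is 21 intervals after the first: 21 × 21 = 441 days after April 1, 2033.
April has 30 days — 29 days to the end of April leaves 412.
From end of April to end of 2033 is 245 days (167 left).
January has 31 days (136 left).
February has 28 days (108 left).
March has 31 days (77 left).
April has 30 days (47 left).
May has 31 days (16 left).
16 days into June → June 16, 2034.

June 16, 2034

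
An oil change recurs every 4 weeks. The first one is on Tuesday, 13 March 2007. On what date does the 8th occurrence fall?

The 8th occurrence is 7 intervals after the first: 7 × 28 = 196 days after 13 March 2007.
March has 31 days — 18 days to the end of March leaves 178.
April has 30 days (148 left).
May has 31 days (117 left).
June has 30 days (87 left).
July has 31 days (56 left).
August has 31 days (25 left).
25 days into September → 25 September 2007.

25 September 2007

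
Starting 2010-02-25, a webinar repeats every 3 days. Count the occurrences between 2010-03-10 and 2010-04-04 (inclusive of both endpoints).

8

Occurrences land 3·i days after 2010-02-25 for i = 0, 1, 2, …
2010-03-10 is 13 days after the start; 13 ÷ 3 = 4 remainder 1; since the remainder is 1, round up to i = 5. First occurrence in the window: #6 on 2010-03-12 (5×3 = 15 days in).
2010-04-04 is 38 days after the start; 38 ÷ 3 = 12 remainder 2. Last occurrence in the window: #13 on 2010-04-02.
Occurrences #6 through #13: 8 in total.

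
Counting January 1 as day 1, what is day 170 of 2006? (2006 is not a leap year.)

Jan has 31 days (170 − 31 = 139 remain).
Feb has 28 days (139 − 28 = 111 remain).
Mar has 31 days (111 − 31 = 80 remain).
Apr has 30 days (80 − 30 = 50 remain).
May has 31 days (50 − 31 = 19 remain).
19 into Jun → Jun 19.

Jun 19, 2006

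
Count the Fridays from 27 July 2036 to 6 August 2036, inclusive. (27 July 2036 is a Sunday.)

27 July 2036 is a Sunday; the first Friday on or after it is 1 August 2036 (5 days later).
From 1 August 2036 to 6 August 2036 is 6 − 1 = 5 days.
5 ÷ 7 = 0 full weeks with remainder 5, so 0 more Fridays after the first → 1.

1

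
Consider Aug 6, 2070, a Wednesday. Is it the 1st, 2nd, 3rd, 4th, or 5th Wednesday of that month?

1st

Day 6 falls in week ⌈6/7⌉ of the month.
Days 1–7 hold the 1st Wednesday, 8–14 the 2nd, 15–21 the 3rd, 22–28 the 4th, 29–31 the 5th.
6 is in the range for the 1st.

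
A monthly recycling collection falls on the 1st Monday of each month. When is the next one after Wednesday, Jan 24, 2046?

Jan 2046 starts on a Monday, so its 1st Monday is Jan 1, 2046.
That is not after Jan 24, 2046, so look at Feb 2046.
Feb 2046 starts on a Thursday, so its 1st Monday is Feb 5, 2046 (4 days in).

Feb 5, 2046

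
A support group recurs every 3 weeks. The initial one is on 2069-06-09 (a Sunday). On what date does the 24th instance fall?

The 24th occurrence is 23 intervals after the first: 23 × 21 = 483 days after 2069-06-09.
June has 30 days — 21 days to the end of June leaves 462.
From end of June to end of 2069 is 184 days (278 left).
January has 31 days (247 left).
February has 28 days (219 left).
March has 31 days (188 left).
April has 30 days (158 left).
May has 31 days (127 left).
June has 30 days (97 left).
July has 31 days (66 left).
August has 31 days (35 left).
September has 30 days (5 left).
5 days into October → 2070-10-05.

2070-10-05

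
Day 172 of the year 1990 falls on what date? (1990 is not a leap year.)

January has 31 days (172 − 31 = 141 remain).
February has 28 days (141 − 28 = 113 remain).
March has 31 days (113 − 31 = 82 remain).
April has 30 days (82 − 30 = 52 remain).
May has 31 days (52 − 31 = 21 remain).
21 into June → June 21.

June 21, 1990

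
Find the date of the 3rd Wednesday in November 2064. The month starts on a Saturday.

November 19, 2064

November 2064 begins on a Saturday, so the first Wednesday is November 5 (4 days later).
The 3rd Wednesday is 2 weeks later: 5 + 14 = 19.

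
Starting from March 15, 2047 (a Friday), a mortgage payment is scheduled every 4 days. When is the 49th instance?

The 49th occurrence is 48 intervals after the first: 48 × 4 = 192 days after March 15, 2047.
March has 31 days — 16 days to the end of March leaves 176.
April has 30 days (146 left).
May has 31 days (115 left).
June has 30 days (85 left).
July has 31 days (54 left).
August has 31 days (23 left).
23 days into September → September 23, 2047.

September 23, 2047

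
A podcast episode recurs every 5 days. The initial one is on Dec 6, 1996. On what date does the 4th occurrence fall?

Dec 21, 1996

The 4th occurrence is 3 intervals after the first: 3 × 5 = 15 days after Dec 6, 1996.
15 days later is Dec 21, 1996.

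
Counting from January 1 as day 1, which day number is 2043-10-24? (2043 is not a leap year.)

Days in months before October: 31 + 28 + 31 + 30 + 31 + 30 + 31 + 31 + 30 = 273.
Plus 24 days into October → day 297.

297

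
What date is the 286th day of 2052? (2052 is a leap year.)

January has 31 days (286 − 31 = 255 remain).
February has 29 days (255 − 29 = 226 remain).
March has 31 days (226 − 31 = 195 remain).
April has 30 days (195 − 30 = 165 remain).
May has 31 days (165 − 31 = 134 remain).
June has 30 days (134 − 30 = 104 remain).
July has 31 days (104 − 31 = 73 remain).
August has 31 days (73 − 31 = 42 remain).
September has 30 days (42 − 30 = 12 remain).
12 into October → October 12.

October 12, 2052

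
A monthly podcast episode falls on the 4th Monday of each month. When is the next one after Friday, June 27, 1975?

July 28, 1975

June 1975 starts on a Sunday; its first Monday is the 2nd, so the 4th Monday is the 23rd — June 23, 1975.
That is not after June 27, 1975, so look at July 1975.
July 1975 starts on a Tuesday; its first Monday is the 7th, so the 4th Monday is the 28th — July 28, 1975.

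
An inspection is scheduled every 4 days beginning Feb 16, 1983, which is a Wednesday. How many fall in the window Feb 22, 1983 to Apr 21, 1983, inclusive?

15

Occurrences land 4·i days after Feb 16, 1983 for i = 0, 1, 2, …
Feb 22, 1983 is 6 days after the start; 6 ÷ 4 = 1 remainder 2; since the remainder is 2, round up to i = 2. First occurrence in the window: #3 on Feb 24, 1983 (2×4 = 8 days in).
Apr 21, 1983 is 64 days after the start; 64 ÷ 4 = 16 remainder 0. Last occurrence in the window: #17 on Apr 21, 1983.
Occurrences #3 through #17: 15 in total.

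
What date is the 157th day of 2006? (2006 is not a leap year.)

January has 31 days (157 − 31 = 126 remain).
February has 28 days (126 − 28 = 98 remain).
March has 31 days (98 − 31 = 67 remain).
April has 30 days (67 − 30 = 37 remain).
May has 31 days (37 − 31 = 6 remain).
6 into June → June 6.

June 6, 2006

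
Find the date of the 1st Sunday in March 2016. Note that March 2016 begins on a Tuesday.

March 2016 begins on a Tuesday, so the first Sunday is March 6 (5 days later).

2016-03-06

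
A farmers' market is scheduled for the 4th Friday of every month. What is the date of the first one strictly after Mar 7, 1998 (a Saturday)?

Mar 1998 starts on a Sunday; its first Friday is the 6th, so the 4th Friday is the 27th — Mar 27, 1998.
Mar 27, 1998 is after Mar 7, 1998, so that is the next one.

Mar 27, 1998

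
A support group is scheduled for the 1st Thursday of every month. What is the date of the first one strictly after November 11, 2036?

December 4, 2036

November 2036 starts on a Saturday, so its 1st Thursday is November 6, 2036 (5 days in).
That is not after November 11, 2036, so look at December 2036.
December 2036 starts on a Monday, so its 1st Thursday is December 4, 2036 (3 days in).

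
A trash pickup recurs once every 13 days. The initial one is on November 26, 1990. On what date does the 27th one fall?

The 27th occurrence is 26 intervals after the first: 26 × 13 = 338 days after November 26, 1990.
November has 30 days — 4 days to the end of November leaves 334.
December has 31 days (303 left).
January has 31 days (272 left).
February has 28 days (244 left).
March has 31 days (213 left).
April has 30 days (183 left).
May has 31 days (152 left).
June has 30 days (122 left).
July has 31 days (91 left).
August has 31 days (60 left).
September has 30 days (30 left).
30 days into October → October 30, 1991.

October 30, 1991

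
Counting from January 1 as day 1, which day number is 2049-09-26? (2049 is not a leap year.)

Days in months before September: 31 + 28 + 31 + 30 + 31 + 30 + 31 + 31 = 243.
Plus 26 days into September → day 269.

269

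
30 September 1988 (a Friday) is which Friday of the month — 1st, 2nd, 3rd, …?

Day 30 falls in week ⌈30/7⌉ of the month.
Days 1–7 hold the 1st Friday, 8–14 the 2nd, 15–21 the 3rd, 22–28 the 4th, 29–31 the 5th.
30 is in the range for the 5th.

5th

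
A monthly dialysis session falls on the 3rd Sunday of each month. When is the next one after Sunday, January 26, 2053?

February 16, 2053

January 2053 starts on a Wednesday; its first Sunday is the 5th, so the 3rd Sunday is the 19th — January 19, 2053.
That is not after January 26, 2053, so look at February 2053.
February 2053 starts on a Saturday; its first Sunday is the 2nd, so the 3rd Sunday is the 16th — February 16, 2053.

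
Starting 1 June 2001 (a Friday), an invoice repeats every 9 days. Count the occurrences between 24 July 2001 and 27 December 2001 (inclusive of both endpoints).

Occurrences land 9·i days after 1 June 2001 for i = 0, 1, 2, …
24 July 2001 is 53 days after the start; 53 ÷ 9 = 5 remainder 8; since the remainder is 8, round up to i = 6. First occurrence in the window: #7 on 25 July 2001 (6×9 = 54 days in).
27 December 2001 is 209 days after the start; 209 ÷ 9 = 23 remainder 2. Last occurrence in the window: #24 on 25 December 2001.
Occurrences #7 through #24: 18 in total.

18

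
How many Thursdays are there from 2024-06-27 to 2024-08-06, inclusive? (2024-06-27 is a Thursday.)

6

2024-06-27 is a Thursday; the first Thursday on or after it is 2024-06-27.
From 2024-06-27 to 2024-08-06: 3 + 31 + 6 = 40 days (rest of June, July, August).
40 ÷ 7 = 5 full weeks with remainder 5, so 5 more Thursdays after the first → 6.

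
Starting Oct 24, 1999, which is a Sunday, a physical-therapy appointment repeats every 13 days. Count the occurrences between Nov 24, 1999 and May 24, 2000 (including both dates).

Occurrences land 13·i days after Oct 24, 1999 for i = 0, 1, 2, …
Nov 24, 1999 is 31 days after the start; 31 ÷ 13 = 2 remainder 5; since the remainder is 5, round up to i = 3. First occurrence in the window: #4 on Dec 2, 1999 (3×13 = 39 days in).
May 24, 2000 is 213 days after the start; 213 ÷ 13 = 16 remainder 5. Last occurrence in the window: #17 on May 19, 2000.
Occurrences #4 through #17: 14 in total.

14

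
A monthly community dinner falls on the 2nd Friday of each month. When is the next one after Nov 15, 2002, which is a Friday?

Dec 13, 2002

Nov 2002 starts on a Friday; its first Friday is the 1st, so the 2nd Friday is the 8th — Nov 8, 2002.
That is not after Nov 15, 2002, so look at Dec 2002.
Dec 2002 starts on a Sunday; its first Friday is the 6th, so the 2nd Friday is the 13th — Dec 13, 2002.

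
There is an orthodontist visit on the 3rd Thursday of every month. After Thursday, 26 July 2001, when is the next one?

July 2001 starts on a Sunday; its first Thursday is the 5th, so the 3rd Thursday is the 19th — 19 July 2001.
That is not after 26 July 2001, so look at August 2001.
August 2001 starts on a Wednesday; its first Thursday is the 2nd, so the 3rd Thursday is the 16th — 16 August 2001.

16 August 2001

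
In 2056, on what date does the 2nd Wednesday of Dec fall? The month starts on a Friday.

Dec 13, 2056

Dec 2056 begins on a Friday, so the first Wednesday is Dec 6 (5 days later).
The 2nd Wednesday is 1 weeks later: 6 + 7 = 13.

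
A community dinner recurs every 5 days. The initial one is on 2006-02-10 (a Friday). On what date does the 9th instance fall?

The 9th occurrence is 8 intervals after the first: 8 × 5 = 40 days after 2006-02-10.
February has 28 days — 18 days to the end of February leaves 22.
22 days into March → 2006-03-22.

2006-03-22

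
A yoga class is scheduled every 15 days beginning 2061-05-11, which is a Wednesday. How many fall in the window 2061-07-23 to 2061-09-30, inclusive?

5

Occurrences land 15·i days after 2061-05-11 for i = 0, 1, 2, …
2061-07-23 is 73 days after the start; 73 ÷ 15 = 4 remainder 13; since the remainder is 13, round up to i = 5. First occurrence in the window: #6 on 2061-07-25 (5×15 = 75 days in).
2061-09-30 is 142 days after the start; 142 ÷ 15 = 9 remainder 7. Last occurrence in the window: #10 on 2061-09-23.
Occurrences #6 through #10: 5 in total.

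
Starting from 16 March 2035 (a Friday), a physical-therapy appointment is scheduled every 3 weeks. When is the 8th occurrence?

The 8th occurrence is 7 intervals after the first: 7 × 21 = 147 days after 16 March 2035.
March has 31 days — 15 days to the end of March leaves 132.
April has 30 days (102 left).
May has 31 days (71 left).
June has 30 days (41 left).
July has 31 days (10 left).
10 days into August → 10 August 2035.

10 August 2035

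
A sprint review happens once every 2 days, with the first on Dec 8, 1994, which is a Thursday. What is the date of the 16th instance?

Jan 7, 1995

The 16th occurrence is 15 intervals after the first: 15 × 2 = 30 days after Dec 8, 1994.
Dec has 31 days — 23 days to the end of Dec leaves 7.
7 days into Jan → Jan 7, 1995.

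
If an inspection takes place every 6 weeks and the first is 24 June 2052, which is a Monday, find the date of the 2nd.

5 August 2052

The 2nd occurrence is 1 interval after the first: 1 × 42 = 42 days after 24 June 2052.
June has 30 days — 6 days to the end of June leaves 36.
July has 31 days (5 left).
5 days into August → 5 August 2052.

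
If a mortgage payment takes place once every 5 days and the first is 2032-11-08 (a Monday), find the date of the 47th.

2033-06-26

The 47th occurrence is 46 intervals after the first: 46 × 5 = 230 days after 2032-11-08.
November has 30 days — 22 days to the end of November leaves 208.
December has 31 days (177 left).
January has 31 days (146 left).
February has 28 days (118 left).
March has 31 days (87 left).
April has 30 days (57 left).
May has 31 days (26 left).
26 days into June → 2033-06-26.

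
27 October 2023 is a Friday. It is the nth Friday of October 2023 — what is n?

Day 27 falls in week ⌈27/7⌉ of the month.
Days 1–7 hold the 1st Friday, 8–14 the 2nd, 15–21 the 3rd, 22–28 the 4th, 29–31 the 5th.
27 is in the range for the 4th.

4th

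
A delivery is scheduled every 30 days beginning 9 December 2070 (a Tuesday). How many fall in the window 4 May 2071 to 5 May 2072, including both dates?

Occurrences land 30·i days after 9 December 2070 for i = 0, 1, 2, …
4 May 2071 is 146 days after the start; 146 ÷ 30 = 4 remainder 26; since the remainder is 26, round up to i = 5. First occurrence in the window: #6 on 8 May 2071 (5×30 = 150 days in).
5 May 2072 is 513 days after the start; 513 ÷ 30 = 17 remainder 3. Last occurrence in the window: #18 on 2 May 2072.
Occurrences #6 through #18: 13 in total.

13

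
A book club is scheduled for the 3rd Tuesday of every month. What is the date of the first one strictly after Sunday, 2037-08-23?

August 2037 starts on a Saturday; its first Tuesday is the 4th, so the 3rd Tuesday is the 18th — 2037-08-18.
That is not after 2037-08-23, so look at September 2037.
September 2037 starts on a Tuesday; its first Tuesday is the 1st, so the 3rd Tuesday is the 15th — 2037-09-15.

2037-09-15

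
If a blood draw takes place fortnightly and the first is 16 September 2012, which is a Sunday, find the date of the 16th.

14 April 2013

The 16th occurrence is 15 intervals after the first: 15 × 14 = 210 days after 16 September 2012.
September has 30 days — 14 days to the end of September leaves 196.
October has 31 days (165 left).
November has 30 days (135 left).
December has 31 days (104 left).
January has 31 days (73 left).
February has 28 days (45 left).
March has 31 days (14 left).
14 days into April → 14 April 2013.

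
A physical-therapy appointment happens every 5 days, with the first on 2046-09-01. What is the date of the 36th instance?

The 36th occurrence is 35 intervals after the first: 35 × 5 = 175 days after 2046-09-01.
September has 30 days — 29 days to the end of September leaves 146.
October has 31 days (115 left).
November has 30 days (85 left).
December has 31 days (54 left).
January has 31 days (23 left).
23 days into February → 2047-02-23.

2047-02-23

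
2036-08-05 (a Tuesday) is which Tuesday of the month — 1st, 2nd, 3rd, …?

1st

Day 5 falls in week ⌈5/7⌉ of the month.
Days 1–7 hold the 1st Tuesday, 8–14 the 2nd, 15–21 the 3rd, 22–28 the 4th, 29–31 the 5th.
5 is in the range for the 1st.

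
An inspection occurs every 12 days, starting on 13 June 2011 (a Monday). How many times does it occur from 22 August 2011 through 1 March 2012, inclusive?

16

Occurrences land 12·i days after 13 June 2011 for i = 0, 1, 2, …
22 August 2011 is 70 days after the start; 70 ÷ 12 = 5 remainder 10; since the remainder is 10, round up to i = 6. First occurrence in the window: #7 on 24 August 2011 (6×12 = 72 days in).
1 March 2012 is 262 days after the start; 262 ÷ 12 = 21 remainder 10. Last occurrence in the window: #22 on 20 February 2012.
Occurrences #7 through #22: 16 in total.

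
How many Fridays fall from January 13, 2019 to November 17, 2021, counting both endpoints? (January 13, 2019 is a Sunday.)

148

January 13, 2019 is a Sunday; the first Friday on or after it is January 18, 2019 (5 days later).
From January 18, 2019 to November 17, 2021: 347 + 366 + 321 = 1034 days (rest of 2019, 2020, to November 17, 2021 in 2021).
1034 ÷ 7 = 147 full weeks with remainder 5, so 147 more Fridays after the first → 148.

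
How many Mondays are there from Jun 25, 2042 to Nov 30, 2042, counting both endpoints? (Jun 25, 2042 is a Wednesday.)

Jun 25, 2042 is a Wednesday; the first Monday on or after it is Jun 30, 2042 (5 days later).
From Jun 30, 2042 to Nov 30, 2042: 0 + 31 + 31 + 30 + 31 + 30 = 153 days (rest of Jun, Jul, Aug, Sep, Oct, Nov).
153 ÷ 7 = 21 full weeks with remainder 6, so 21 more Mondays after the first → 22.

22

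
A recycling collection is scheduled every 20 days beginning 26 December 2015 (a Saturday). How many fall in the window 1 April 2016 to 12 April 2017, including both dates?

19

Occurrences land 20·i days after 26 December 2015 for i = 0, 1, 2, …
1 April 2016 is 97 days after the start; 97 ÷ 20 = 4 remainder 17; since the remainder is 17, round up to i = 5. First occurrence in the window: #6 on 4 April 2016 (5×20 = 100 days in).
12 April 2017 is 473 days after the start; 473 ÷ 20 = 23 remainder 13. Last occurrence in the window: #24 on 30 March 2017.
Occurrences #6 through #24: 19 in total.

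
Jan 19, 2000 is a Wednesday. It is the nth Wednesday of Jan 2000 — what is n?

Day 19 falls in week ⌈19/7⌉ of the month.
Days 1–7 hold the 1st Wednesday, 8–14 the 2nd, 15–21 the 3rd, 22–28 the 4th, 29–31 the 5th.
19 is in the range for the 3rd.

3rd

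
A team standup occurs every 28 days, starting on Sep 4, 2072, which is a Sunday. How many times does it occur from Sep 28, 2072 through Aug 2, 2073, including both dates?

Occurrences land 28·i days after Sep 4, 2072 for i = 0, 1, 2, …
Sep 28, 2072 is 24 days after the start; 24 ÷ 28 = 0 remainder 24; since the remainder is 24, round up to i = 1. First occurrence in the window: #2 on Oct 2, 2072 (1×28 = 28 days in).
Aug 2, 2073 is 332 days after the start; 332 ÷ 28 = 11 remainder 24. Last occurrence in the window: #12 on Jul 9, 2073.
Occurrences #2 through #12: 11 in total.

11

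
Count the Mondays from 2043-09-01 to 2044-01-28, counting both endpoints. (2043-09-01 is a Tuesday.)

21

2043-09-01 is a Tuesday; the first Monday on or after it is 2043-09-07 (6 days later).
From 2043-09-07 to 2044-01-28: 23 + 31 + 30 + 31 + 28 = 143 days (rest of September, October, November, December, January).
143 ÷ 7 = 20 full weeks with remainder 3, so 20 more Mondays after the first → 21.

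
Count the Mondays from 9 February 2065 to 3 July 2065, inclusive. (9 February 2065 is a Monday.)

21

9 February 2065 is a Monday; the first Monday on or after it is 9 February 2065.
From 9 February 2065 to 3 July 2065: 19 + 31 + 30 + 31 + 30 + 3 = 144 days (rest of February, March, April, May, June, July).
144 ÷ 7 = 20 full weeks with remainder 4, so 20 more Mondays after the first → 21.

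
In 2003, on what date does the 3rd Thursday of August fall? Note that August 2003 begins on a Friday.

August 2003 begins on a Friday, so the first Thursday is August 7 (6 days later).
The 3rd Thursday is 2 weeks later: 7 + 14 = 21.

21 August 2003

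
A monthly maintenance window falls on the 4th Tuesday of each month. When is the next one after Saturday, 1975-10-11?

October 1975 starts on a Wednesday; its first Tuesday is the 7th, so the 4th Tuesday is the 28th — 1975-10-28.
1975-10-28 is after 1975-10-11, so that is the next one.

1975-10-28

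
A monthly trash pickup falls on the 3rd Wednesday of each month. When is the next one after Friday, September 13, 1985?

September 18, 1985

September 1985 starts on a Sunday; its first Wednesday is the 4th, so the 3rd Wednesday is the 18th — September 18, 1985.
September 18, 1985 is after September 13, 1985, so that is the next one.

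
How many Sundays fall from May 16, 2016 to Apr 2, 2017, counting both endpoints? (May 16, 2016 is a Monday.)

May 16, 2016 is a Monday; the first Sunday on or after it is May 22, 2016 (6 days later).
From May 22, 2016 to Apr 2, 2017: 223 + 92 = 315 days (rest of 2016, to Apr 2, 2017 in 2017).
315 ÷ 7 = 45 full weeks with remainder 0, so 45 more Sundays after the first → 46.

46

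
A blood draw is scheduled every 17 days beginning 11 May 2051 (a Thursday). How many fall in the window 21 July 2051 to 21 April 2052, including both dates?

Occurrences land 17·i days after 11 May 2051 for i = 0, 1, 2, …
21 July 2051 is 71 days after the start; 71 ÷ 17 = 4 remainder 3; since the remainder is 3, round up to i = 5. First occurrence in the window: #6 on 4 August 2051 (5×17 = 85 days in).
21 April 2052 is 346 days after the start; 346 ÷ 17 = 20 remainder 6. Last occurrence in the window: #21 on 15 April 2052.
Occurrences #6 through #21: 16 in total.

16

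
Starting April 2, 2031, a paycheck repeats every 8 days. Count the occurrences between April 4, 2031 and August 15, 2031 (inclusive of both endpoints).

Occurrences land 8·i days after April 2, 2031 for i = 0, 1, 2, …
April 4, 2031 is 2 days after the start; 2 ÷ 8 = 0 remainder 2; since the remainder is 2, round up to i = 1. First occurrence in the window: #2 on April 10, 2031 (1×8 = 8 days in).
August 15, 2031 is 135 days after the start; 135 ÷ 8 = 16 remainder 7. Last occurrence in the window: #17 on August 8, 2031.
Occurrences #2 through #17: 16 in total.

16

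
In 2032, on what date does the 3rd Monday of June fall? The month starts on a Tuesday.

21 June 2032

June 2032 begins on a Tuesday, so the first Monday is June 7 (6 days later).
The 3rd Monday is 2 weeks later: 7 + 14 = 21.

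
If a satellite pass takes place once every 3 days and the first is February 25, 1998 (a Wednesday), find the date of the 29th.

May 20, 1998

The 29th occurrence is 28 intervals after the first: 28 × 3 = 84 days after February 25, 1998.
February has 28 days — 3 days to the end of February leaves 81.
March has 31 days (50 left).
April has 30 days (20 left).
20 days into May → May 20, 1998.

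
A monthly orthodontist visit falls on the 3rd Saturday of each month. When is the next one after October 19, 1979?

October 1979 starts on a Monday; its first Saturday is the 6th, so the 3rd Saturday is the 20th — October 20, 1979.
October 20, 1979 is after October 19, 1979, so that is the next one.

October 20, 1979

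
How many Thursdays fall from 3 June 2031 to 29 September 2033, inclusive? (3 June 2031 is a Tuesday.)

122

3 June 2031 is a Tuesday; the first Thursday on or after it is 5 June 2031 (2 days later).
From 5 June 2031 to 29 September 2033: 209 + 366 + 272 = 847 days (rest of 2031, 2032, to 29 September 2033 in 2033).
847 ÷ 7 = 121 full weeks with remainder 0, so 121 more Thursdays after the first → 122.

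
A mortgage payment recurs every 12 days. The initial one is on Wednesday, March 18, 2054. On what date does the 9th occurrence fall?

June 22, 2054

The 9th occurrence is 8 intervals after the first: 8 × 12 = 96 days after March 18, 2054.
March has 31 days — 13 days to the end of March leaves 83.
April has 30 days (53 left).
May has 31 days (22 left).
22 days into June → June 22, 2054.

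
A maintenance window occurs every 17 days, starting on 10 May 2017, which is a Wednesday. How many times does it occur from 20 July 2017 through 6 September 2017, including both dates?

3

Occurrences land 17·i days after 10 May 2017 for i = 0, 1, 2, …
20 July 2017 is 71 days after the start; 71 ÷ 17 = 4 remainder 3; since the remainder is 3, round up to i = 5. First occurrence in the window: #6 on 3 August 2017 (5×17 = 85 days in).
6 September 2017 is 119 days after the start; 119 ÷ 17 = 7 remainder 0. Last occurrence in the window: #8 on 6 September 2017.
Occurrences #6 through #8: 3 in total.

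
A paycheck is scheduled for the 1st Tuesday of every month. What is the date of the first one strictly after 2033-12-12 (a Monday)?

2034-01-03

December 2033 starts on a Thursday, so its 1st Tuesday is 2033-12-06 (5 days in).
That is not after 2033-12-12, so look at January 2034.
January 2034 starts on a Sunday, so its 1st Tuesday is 2034-01-03 (2 days in).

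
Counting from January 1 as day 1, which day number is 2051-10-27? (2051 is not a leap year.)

Days in months before October: 31 + 28 + 31 + 30 + 31 + 30 + 31 + 31 + 30 = 273.
Plus 27 days into October → day 300.

300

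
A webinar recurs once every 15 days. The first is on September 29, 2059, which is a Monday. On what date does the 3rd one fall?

The 3rd occurrence is 2 intervals after the first: 2 × 15 = 30 days after September 29, 2059.
September has 30 days — 1 day to the end of September leaves 29.
29 days into October → October 29, 2059.

October 29, 2059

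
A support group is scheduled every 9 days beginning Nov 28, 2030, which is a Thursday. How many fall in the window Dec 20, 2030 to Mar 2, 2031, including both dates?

8

Occurrences land 9·i days after Nov 28, 2030 for i = 0, 1, 2, …
Dec 20, 2030 is 22 days after the start; 22 ÷ 9 = 2 remainder 4; since the remainder is 4, round up to i = 3. First occurrence in the window: #4 on Dec 25, 2030 (3×9 = 27 days in).
Mar 2, 2031 is 94 days after the start; 94 ÷ 9 = 10 remainder 4. Last occurrence in the window: #11 on Feb 26, 2031.
Occurrences #4 through #11: 8 in total.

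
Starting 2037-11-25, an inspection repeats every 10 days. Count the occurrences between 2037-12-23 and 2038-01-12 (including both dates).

Occurrences land 10·i days after 2037-11-25 for i = 0, 1, 2, …
2037-12-23 is 28 days after the start; 28 ÷ 10 = 2 remainder 8; since the remainder is 8, round up to i = 3. First occurrence in the window: #4 on 2037-12-25 (3×10 = 30 days in).
2038-01-12 is 48 days after the start; 48 ÷ 10 = 4 remainder 8. Last occurrence in the window: #5 on 2038-01-04.
Occurrences #4 through #5: 2 in total.

2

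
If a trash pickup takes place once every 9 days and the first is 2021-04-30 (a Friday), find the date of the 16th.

2021-09-12

The 16th occurrence is 15 intervals after the first: 15 × 9 = 135 days after 2021-04-30.
April has 30 days — 0 days to the end of April leaves 135.
May has 31 days (104 left).
June has 30 days (74 left).
July has 31 days (43 left).
August has 31 days (12 left).
12 days into September → 2021-09-12.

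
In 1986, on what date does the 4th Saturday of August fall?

1986-08-23

The first Saturday of August 1986 is August 2.
The 4th Saturday is 3 weeks later: 2 + 21 = 23.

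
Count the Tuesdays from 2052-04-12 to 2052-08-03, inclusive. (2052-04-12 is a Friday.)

16

2052-04-12 is a Friday; the first Tuesday on or after it is 2052-04-16 (4 days later).
From 2052-04-16 to 2052-08-03: 14 + 31 + 30 + 31 + 3 = 109 days (rest of April, May, June, July, August).
109 ÷ 7 = 15 full weeks with remainder 4, so 15 more Tuesdays after the first → 16.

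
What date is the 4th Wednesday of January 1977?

26 January 1977

January 1977 begins on a Saturday, so the first Wednesday is January 5 (4 days later).
The 4th Wednesday is 3 weeks later: 5 + 21 = 26.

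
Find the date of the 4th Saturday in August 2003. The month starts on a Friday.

23 August 2003

August 2003 begins on a Friday, so the first Saturday is August 2 (1 day later).
The 4th Saturday is 3 weeks later: 2 + 21 = 23.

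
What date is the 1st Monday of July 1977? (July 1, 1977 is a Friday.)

4 July 1977

July 1977 begins on a Friday, so the first Monday is July 4 (3 days later).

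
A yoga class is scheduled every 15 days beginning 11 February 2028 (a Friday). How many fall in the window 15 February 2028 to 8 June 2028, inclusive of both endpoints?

Occurrences land 15·i days after 11 February 2028 for i = 0, 1, 2, …
15 February 2028 is 4 days after the start; 4 ÷ 15 = 0 remainder 4; since the remainder is 4, round up to i = 1. First occurrence in the window: #2 on 26 February 2028 (1×15 = 15 days in).
8 June 2028 is 118 days after the start; 118 ÷ 15 = 7 remainder 13. Last occurrence in the window: #8 on 26 May 2028.
Occurrences #2 through #8: 7 in total.

7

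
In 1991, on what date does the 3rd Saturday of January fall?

1991-01-19

January 1991 begins on a Tuesday, so the first Saturday is January 5 (4 days later).
The 3rd Saturday is 2 weeks later: 5 + 14 = 19.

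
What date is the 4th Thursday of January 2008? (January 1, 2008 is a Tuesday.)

2008-01-24

January 2008 begins on a Tuesday, so the first Thursday is January 3 (2 days later).
The 4th Thursday is 3 weeks later: 3 + 21 = 24.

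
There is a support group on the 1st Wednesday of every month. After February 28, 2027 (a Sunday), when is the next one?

March 3, 2027

February 2027 starts on a Monday, so its 1st Wednesday is February 3, 2027 (2 days in).
That is not after February 28, 2027, so look at March 2027.
March 2027 starts on a Monday, so its 1st Wednesday is March 3, 2027 (2 days in).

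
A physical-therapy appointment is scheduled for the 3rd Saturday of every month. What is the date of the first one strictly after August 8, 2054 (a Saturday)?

August 15, 2054

August 2054 starts on a Saturday; its first Saturday is the 1st, so the 3rd Saturday is the 15th — August 15, 2054.
August 15, 2054 is after August 8, 2054, so that is the next one.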